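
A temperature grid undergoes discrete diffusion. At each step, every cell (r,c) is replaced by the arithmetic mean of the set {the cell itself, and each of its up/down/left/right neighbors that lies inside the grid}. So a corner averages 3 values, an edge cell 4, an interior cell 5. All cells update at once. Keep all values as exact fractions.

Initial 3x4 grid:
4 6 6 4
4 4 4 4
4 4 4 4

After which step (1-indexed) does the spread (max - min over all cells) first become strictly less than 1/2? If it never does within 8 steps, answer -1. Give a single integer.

Step 1: max=5, min=4, spread=1
Step 2: max=143/30, min=4, spread=23/30
Step 3: max=4151/900, min=371/90, spread=49/100
  -> spread < 1/2 first at step 3
Step 4: max=61171/13500, min=5651/1350, spread=4661/13500
Step 5: max=1812307/405000, min=285697/67500, spread=157/648
Step 6: max=107832413/24300000, min=5756141/1350000, spread=1351/7776
Step 7: max=3215911721/729000000, min=260423633/60750000, spread=5813/46656
Step 8: max=48038688391/10935000000, min=15687219047/3645000000, spread=6253/69984

Answer: 3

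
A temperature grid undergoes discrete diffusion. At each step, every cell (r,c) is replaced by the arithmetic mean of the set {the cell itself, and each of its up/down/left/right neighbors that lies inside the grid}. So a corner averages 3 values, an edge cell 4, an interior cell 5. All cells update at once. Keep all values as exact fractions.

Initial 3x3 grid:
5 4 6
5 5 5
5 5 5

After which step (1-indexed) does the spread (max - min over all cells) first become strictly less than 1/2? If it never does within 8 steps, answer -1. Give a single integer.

Answer: 2

Derivation:
Step 1: max=21/4, min=14/3, spread=7/12
Step 2: max=61/12, min=73/15, spread=13/60
  -> spread < 1/2 first at step 2
Step 3: max=24227/4800, min=658/135, spread=7483/43200
Step 4: max=217057/43200, min=531779/108000, spread=21727/216000
Step 5: max=28802681/5760000, min=4792289/972000, spread=10906147/155520000
Step 6: max=776894713/155520000, min=576999941/116640000, spread=36295/746496
Step 7: max=46523762411/9331200000, min=8663484163/1749600000, spread=305773/8957952
Step 8: max=2789298305617/559872000000, min=2081911420619/419904000000, spread=2575951/107495424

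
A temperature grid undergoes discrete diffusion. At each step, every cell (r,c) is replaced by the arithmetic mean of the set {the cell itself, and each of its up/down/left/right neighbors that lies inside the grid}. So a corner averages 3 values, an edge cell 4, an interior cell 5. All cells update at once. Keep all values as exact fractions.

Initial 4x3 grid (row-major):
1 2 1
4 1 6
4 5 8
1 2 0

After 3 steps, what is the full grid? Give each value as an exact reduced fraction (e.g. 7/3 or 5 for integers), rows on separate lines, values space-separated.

Answer: 5441/2160 37417/14400 137/45
628/225 2401/750 8207/2400
11023/3600 19993/6000 26621/7200
155/54 11213/3600 1483/432

Derivation:
After step 1:
  7/3 5/4 3
  5/2 18/5 4
  7/2 4 19/4
  7/3 2 10/3
After step 2:
  73/36 611/240 11/4
  179/60 307/100 307/80
  37/12 357/100 193/48
  47/18 35/12 121/36
After step 3:
  5441/2160 37417/14400 137/45
  628/225 2401/750 8207/2400
  11023/3600 19993/6000 26621/7200
  155/54 11213/3600 1483/432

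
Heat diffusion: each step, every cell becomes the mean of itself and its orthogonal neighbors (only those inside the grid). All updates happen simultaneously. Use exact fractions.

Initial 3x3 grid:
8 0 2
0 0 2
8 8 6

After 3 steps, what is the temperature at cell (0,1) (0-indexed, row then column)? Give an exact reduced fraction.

Answer: 1271/480

Derivation:
Step 1: cell (0,1) = 5/2
Step 2: cell (0,1) = 17/8
Step 3: cell (0,1) = 1271/480
Full grid after step 3:
  625/216 1271/480 253/108
  37/10 1951/600 4553/1440
  935/216 6203/1440 106/27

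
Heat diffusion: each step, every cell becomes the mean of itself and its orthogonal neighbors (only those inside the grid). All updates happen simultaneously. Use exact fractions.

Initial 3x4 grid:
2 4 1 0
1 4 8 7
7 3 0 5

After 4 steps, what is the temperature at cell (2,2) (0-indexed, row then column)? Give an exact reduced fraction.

Step 1: cell (2,2) = 4
Step 2: cell (2,2) = 31/8
Step 3: cell (2,2) = 321/80
Step 4: cell (2,2) = 13913/3600
Full grid after step 4:
  41503/12960 71963/21600 75253/21600 11927/3240
  97819/28800 41941/12000 67549/18000 165371/43200
  45803/12960 20047/5400 13913/3600 2167/540

Answer: 13913/3600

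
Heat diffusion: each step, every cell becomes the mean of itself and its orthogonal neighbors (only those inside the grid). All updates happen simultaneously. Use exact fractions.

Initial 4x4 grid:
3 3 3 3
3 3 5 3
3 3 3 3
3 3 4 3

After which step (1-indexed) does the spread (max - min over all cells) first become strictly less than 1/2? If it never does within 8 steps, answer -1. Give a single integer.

Step 1: max=18/5, min=3, spread=3/5
Step 2: max=87/25, min=3, spread=12/25
  -> spread < 1/2 first at step 2
Step 3: max=4019/1200, min=613/200, spread=341/1200
Step 4: max=357727/108000, min=55799/18000, spread=22933/108000
Step 5: max=3566123/1080000, min=563257/180000, spread=186581/1080000
Step 6: max=1994443/607500, min=5096159/1620000, spread=667067/4860000
Step 7: max=3184085819/972000000, min=512194333/162000000, spread=110919821/972000000
Step 8: max=7138670221/2187000000, min=11555254091/3645000000, spread=32112151/341718750

Answer: 2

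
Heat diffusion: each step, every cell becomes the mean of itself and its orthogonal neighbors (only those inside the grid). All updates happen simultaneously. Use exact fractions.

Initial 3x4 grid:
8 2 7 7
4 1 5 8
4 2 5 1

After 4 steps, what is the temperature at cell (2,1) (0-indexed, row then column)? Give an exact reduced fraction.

Step 1: cell (2,1) = 3
Step 2: cell (2,1) = 743/240
Step 3: cell (2,1) = 5257/1440
Step 4: cell (2,1) = 161689/43200
Full grid after step 4:
  109573/25920 191039/43200 216307/43200 136733/25920
  74219/19200 33197/8000 108851/24000 290341/57600
  95393/25920 161689/43200 183557/43200 118513/25920

Answer: 161689/43200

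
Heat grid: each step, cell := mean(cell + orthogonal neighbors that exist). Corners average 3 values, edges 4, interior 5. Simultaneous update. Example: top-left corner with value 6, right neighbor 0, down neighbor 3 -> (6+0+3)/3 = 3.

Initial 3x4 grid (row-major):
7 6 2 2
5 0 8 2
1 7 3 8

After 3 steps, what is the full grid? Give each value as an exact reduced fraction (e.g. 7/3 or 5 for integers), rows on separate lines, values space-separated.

After step 1:
  6 15/4 9/2 2
  13/4 26/5 3 5
  13/3 11/4 13/2 13/3
After step 2:
  13/3 389/80 53/16 23/6
  1127/240 359/100 121/25 43/12
  31/9 1127/240 199/48 95/18
After step 3:
  1667/360 9659/2400 10109/2400 515/144
  57829/14400 27221/6000 11683/3000 15781/3600
  4621/1080 28577/7200 34127/7200 1873/432

Answer: 1667/360 9659/2400 10109/2400 515/144
57829/14400 27221/6000 11683/3000 15781/3600
4621/1080 28577/7200 34127/7200 1873/432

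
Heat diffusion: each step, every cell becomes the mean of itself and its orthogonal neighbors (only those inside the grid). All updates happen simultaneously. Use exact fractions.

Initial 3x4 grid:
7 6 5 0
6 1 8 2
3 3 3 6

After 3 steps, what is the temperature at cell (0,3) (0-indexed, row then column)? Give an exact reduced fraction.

Step 1: cell (0,3) = 7/3
Step 2: cell (0,3) = 133/36
Step 3: cell (0,3) = 3979/1080
Full grid after step 3:
  10883/2160 8189/1800 3877/900 3979/1080
  63217/14400 27083/6000 1959/500 4751/1200
  3001/720 771/200 7429/1800 4109/1080

Answer: 3979/1080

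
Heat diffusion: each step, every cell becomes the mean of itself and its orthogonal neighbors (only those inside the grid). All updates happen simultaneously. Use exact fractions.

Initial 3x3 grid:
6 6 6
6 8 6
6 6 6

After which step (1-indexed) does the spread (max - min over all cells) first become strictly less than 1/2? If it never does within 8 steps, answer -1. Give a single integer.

Answer: 2

Derivation:
Step 1: max=13/2, min=6, spread=1/2
Step 2: max=162/25, min=249/40, spread=51/200
  -> spread < 1/2 first at step 2
Step 3: max=15223/2400, min=1127/180, spread=589/7200
Step 4: max=94943/15000, min=905081/144000, spread=31859/720000
Step 5: max=54531607/8640000, min=5664721/900000, spread=751427/43200000
Step 6: max=340634687/54000000, min=3265463129/518400000, spread=23149331/2592000000
Step 7: max=196106654263/31104000000, min=20414931889/3240000000, spread=616540643/155520000000
Step 8: max=1225512453983/194400000000, min=11761372008761/1866240000000, spread=17737747379/9331200000000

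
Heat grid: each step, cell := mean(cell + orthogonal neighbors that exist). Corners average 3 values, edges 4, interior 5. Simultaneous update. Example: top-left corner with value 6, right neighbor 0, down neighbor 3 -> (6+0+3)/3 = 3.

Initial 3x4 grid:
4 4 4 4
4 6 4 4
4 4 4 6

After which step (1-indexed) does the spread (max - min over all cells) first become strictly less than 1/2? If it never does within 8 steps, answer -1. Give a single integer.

Answer: 2

Derivation:
Step 1: max=14/3, min=4, spread=2/3
Step 2: max=41/9, min=25/6, spread=7/18
  -> spread < 1/2 first at step 2
Step 3: max=4847/1080, min=5093/1200, spread=2633/10800
Step 4: max=239479/54000, min=154261/36000, spread=647/4320
Step 5: max=17166617/3888000, min=5570539/1296000, spread=455/3888
Step 6: max=1024744603/233280000, min=335379101/77760000, spread=186073/2332800
Step 7: max=61348037177/13996800000, min=20143818559/4665600000, spread=1833163/27993600
Step 8: max=3672607033243/839808000000, min=1210734609581/279936000000, spread=80806409/1679616000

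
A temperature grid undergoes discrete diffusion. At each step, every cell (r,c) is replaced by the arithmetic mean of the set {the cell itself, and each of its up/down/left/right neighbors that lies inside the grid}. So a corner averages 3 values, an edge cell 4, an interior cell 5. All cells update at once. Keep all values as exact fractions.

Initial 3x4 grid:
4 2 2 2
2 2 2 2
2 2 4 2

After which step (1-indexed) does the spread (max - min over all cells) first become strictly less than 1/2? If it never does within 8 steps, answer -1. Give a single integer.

Step 1: max=8/3, min=2, spread=2/3
Step 2: max=23/9, min=2, spread=5/9
Step 3: max=1291/540, min=779/360, spread=49/216
  -> spread < 1/2 first at step 3
Step 4: max=154069/64800, min=23569/10800, spread=2531/12960
Step 5: max=60953089/25920000, min=241391/108000, spread=3019249/25920000
Step 6: max=60716711/25920000, min=21839051/9720000, spread=297509/3110400
Step 7: max=217780799209/93312000000, min=330285521/145800000, spread=6398065769/93312000000
Step 8: max=652609464773/279936000000, min=13253378951/5832000000, spread=131578201/2239488000

Answer: 3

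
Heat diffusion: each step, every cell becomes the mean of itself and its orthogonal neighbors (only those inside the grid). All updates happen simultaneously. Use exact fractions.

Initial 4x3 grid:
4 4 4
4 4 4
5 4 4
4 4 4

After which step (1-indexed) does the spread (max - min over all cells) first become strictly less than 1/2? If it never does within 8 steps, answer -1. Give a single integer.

Answer: 1

Derivation:
Step 1: max=13/3, min=4, spread=1/3
  -> spread < 1/2 first at step 1
Step 2: max=511/120, min=4, spread=31/120
Step 3: max=4531/1080, min=4, spread=211/1080
Step 4: max=448897/108000, min=7247/1800, spread=14077/108000
Step 5: max=4028407/972000, min=435683/108000, spread=5363/48600
Step 6: max=120380809/29160000, min=242869/60000, spread=93859/1166400
Step 7: max=7208674481/1749600000, min=394136467/97200000, spread=4568723/69984000
Step 8: max=431684435629/104976000000, min=11845618889/2916000000, spread=8387449/167961600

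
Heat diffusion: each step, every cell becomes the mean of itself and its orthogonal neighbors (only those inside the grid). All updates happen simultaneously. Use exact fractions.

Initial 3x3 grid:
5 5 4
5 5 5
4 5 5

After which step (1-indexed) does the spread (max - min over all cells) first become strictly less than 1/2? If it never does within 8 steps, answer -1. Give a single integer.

Step 1: max=5, min=14/3, spread=1/3
  -> spread < 1/2 first at step 1
Step 2: max=233/48, min=85/18, spread=19/144
Step 3: max=349/72, min=13831/2880, spread=43/960
Step 4: max=833897/172800, min=62273/12960, spread=10771/518400
Step 5: max=1250117/259200, min=49918759/10368000, spread=85921/10368000
Step 6: max=2998316873/622080000, min=224699297/46656000, spread=6978739/1866240000
Step 7: max=18736744993/3888000000, min=179809199431/37324800000, spread=317762509/186624000000
Step 8: max=10791059894057/2239488000000, min=1123886937071/233280000000, spread=8726490877/11197440000000

Answer: 1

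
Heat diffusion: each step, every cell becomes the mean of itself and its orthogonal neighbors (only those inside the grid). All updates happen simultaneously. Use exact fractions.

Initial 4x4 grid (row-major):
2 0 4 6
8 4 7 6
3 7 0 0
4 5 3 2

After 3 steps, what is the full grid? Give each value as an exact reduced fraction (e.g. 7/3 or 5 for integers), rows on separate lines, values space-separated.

Answer: 4231/1080 27437/7200 30653/7200 4651/1080
29357/7200 12763/3000 11803/3000 29093/7200
10943/2400 397/100 5431/1500 22069/7200
43/10 9673/2400 21739/7200 364/135

Derivation:
After step 1:
  10/3 5/2 17/4 16/3
  17/4 26/5 21/5 19/4
  11/2 19/5 17/5 2
  4 19/4 5/2 5/3
After step 2:
  121/36 917/240 977/240 43/9
  1097/240 399/100 109/25 977/240
  351/80 453/100 159/50 709/240
  19/4 301/80 739/240 37/18
After step 3:
  4231/1080 27437/7200 30653/7200 4651/1080
  29357/7200 12763/3000 11803/3000 29093/7200
  10943/2400 397/100 5431/1500 22069/7200
  43/10 9673/2400 21739/7200 364/135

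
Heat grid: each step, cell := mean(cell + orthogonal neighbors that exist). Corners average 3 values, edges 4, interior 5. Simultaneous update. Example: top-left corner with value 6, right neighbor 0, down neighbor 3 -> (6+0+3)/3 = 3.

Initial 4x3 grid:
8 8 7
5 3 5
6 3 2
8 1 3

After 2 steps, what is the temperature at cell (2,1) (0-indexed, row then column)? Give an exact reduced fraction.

Step 1: cell (2,1) = 3
Step 2: cell (2,1) = 203/50
Full grid after step 2:
  19/3 749/120 209/36
  57/10 481/100 569/120
  19/4 203/50 25/8
  19/4 55/16 3

Answer: 203/50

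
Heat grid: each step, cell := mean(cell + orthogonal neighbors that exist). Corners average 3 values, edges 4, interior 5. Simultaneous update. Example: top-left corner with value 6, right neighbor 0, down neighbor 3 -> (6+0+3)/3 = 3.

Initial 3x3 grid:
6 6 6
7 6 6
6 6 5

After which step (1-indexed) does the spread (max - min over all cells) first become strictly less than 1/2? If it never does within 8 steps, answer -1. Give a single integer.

Answer: 3

Derivation:
Step 1: max=19/3, min=17/3, spread=2/3
Step 2: max=1507/240, min=103/18, spread=401/720
Step 3: max=13397/2160, min=6341/1080, spread=143/432
  -> spread < 1/2 first at step 3
Step 4: max=795079/129600, min=382477/64800, spread=1205/5184
Step 5: max=47546813/7776000, min=23138969/3888000, spread=10151/62208
Step 6: max=2839222111/466560000, min=1392886993/233280000, spread=85517/746496
Step 7: max=169955356517/27993600000, min=83852004821/13996800000, spread=720431/8957952
Step 8: max=10175293489399/1679616000000, min=5040230955637/839808000000, spread=6069221/107495424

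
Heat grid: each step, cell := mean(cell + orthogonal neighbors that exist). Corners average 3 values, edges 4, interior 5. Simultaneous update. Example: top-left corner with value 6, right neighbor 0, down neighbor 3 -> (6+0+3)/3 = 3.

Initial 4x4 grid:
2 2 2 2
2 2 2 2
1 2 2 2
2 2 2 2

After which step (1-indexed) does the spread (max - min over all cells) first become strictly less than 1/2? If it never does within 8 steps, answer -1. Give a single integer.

Step 1: max=2, min=5/3, spread=1/3
  -> spread < 1/2 first at step 1
Step 2: max=2, min=209/120, spread=31/120
Step 3: max=2, min=1949/1080, spread=211/1080
Step 4: max=2, min=199157/108000, spread=16843/108000
Step 5: max=17921/9000, min=1805357/972000, spread=130111/972000
Step 6: max=1072841/540000, min=54677633/29160000, spread=3255781/29160000
Step 7: max=1068893/540000, min=1649246309/874800000, spread=82360351/874800000
Step 8: max=191893559/97200000, min=49736683109/26244000000, spread=2074577821/26244000000

Answer: 1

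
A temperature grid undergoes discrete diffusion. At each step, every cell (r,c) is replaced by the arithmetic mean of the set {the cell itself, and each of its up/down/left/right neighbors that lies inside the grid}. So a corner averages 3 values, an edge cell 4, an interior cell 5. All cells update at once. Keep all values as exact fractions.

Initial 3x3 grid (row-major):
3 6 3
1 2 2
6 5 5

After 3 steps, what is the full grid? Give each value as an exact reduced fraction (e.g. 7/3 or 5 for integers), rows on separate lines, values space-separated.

After step 1:
  10/3 7/2 11/3
  3 16/5 3
  4 9/2 4
After step 2:
  59/18 137/40 61/18
  203/60 86/25 52/15
  23/6 157/40 23/6
After step 3:
  3631/1080 8119/2400 3701/1080
  12541/3600 441/125 3179/900
  1337/360 9019/2400 449/120

Answer: 3631/1080 8119/2400 3701/1080
12541/3600 441/125 3179/900
1337/360 9019/2400 449/120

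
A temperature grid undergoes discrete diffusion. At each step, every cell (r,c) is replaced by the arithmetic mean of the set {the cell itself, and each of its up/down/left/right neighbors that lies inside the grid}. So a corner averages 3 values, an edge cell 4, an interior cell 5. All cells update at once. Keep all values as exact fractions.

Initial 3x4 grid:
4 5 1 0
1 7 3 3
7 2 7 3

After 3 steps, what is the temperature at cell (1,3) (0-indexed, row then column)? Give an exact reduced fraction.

Answer: 41861/14400

Derivation:
Step 1: cell (1,3) = 9/4
Step 2: cell (1,3) = 727/240
Step 3: cell (1,3) = 41861/14400
Full grid after step 3:
  8081/2160 13489/3600 10369/3600 5747/2160
  61151/14400 22729/6000 21919/6000 41861/14400
  8981/2160 3991/900 859/225 7907/2160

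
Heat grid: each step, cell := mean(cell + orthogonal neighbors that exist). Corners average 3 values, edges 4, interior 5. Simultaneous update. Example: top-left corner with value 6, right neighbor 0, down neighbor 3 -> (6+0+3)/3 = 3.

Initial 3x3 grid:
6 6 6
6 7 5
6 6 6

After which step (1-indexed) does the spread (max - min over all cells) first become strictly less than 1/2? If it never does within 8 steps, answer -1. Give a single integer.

Answer: 2

Derivation:
Step 1: max=25/4, min=17/3, spread=7/12
Step 2: max=37/6, min=35/6, spread=1/3
  -> spread < 1/2 first at step 2
Step 3: max=5891/960, min=2561/432, spread=1799/8640
Step 4: max=8771/1440, min=32183/5400, spread=2833/21600
Step 5: max=6998873/1152000, min=9314921/1555200, spread=2671151/31104000
Step 6: max=94202677/15552000, min=466566563/77760000, spread=741137/12960000
Step 7: max=75280345171/12441600000, min=33659191889/5598720000, spread=4339268759/111974400000
Step 8: max=338323631393/55987200000, min=842094155821/139968000000, spread=7429845323/279936000000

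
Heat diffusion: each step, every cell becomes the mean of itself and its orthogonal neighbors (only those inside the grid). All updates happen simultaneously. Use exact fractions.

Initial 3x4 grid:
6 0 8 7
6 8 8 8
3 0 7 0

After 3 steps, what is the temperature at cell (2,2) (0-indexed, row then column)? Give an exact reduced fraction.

Step 1: cell (2,2) = 15/4
Step 2: cell (2,2) = 421/80
Step 3: cell (2,2) = 11699/2400
Full grid after step 3:
  857/180 4453/800 42247/7200 883/135
  7751/1600 9677/2000 35491/6000 83759/14400
  757/180 11509/2400 11699/2400 111/20

Answer: 11699/2400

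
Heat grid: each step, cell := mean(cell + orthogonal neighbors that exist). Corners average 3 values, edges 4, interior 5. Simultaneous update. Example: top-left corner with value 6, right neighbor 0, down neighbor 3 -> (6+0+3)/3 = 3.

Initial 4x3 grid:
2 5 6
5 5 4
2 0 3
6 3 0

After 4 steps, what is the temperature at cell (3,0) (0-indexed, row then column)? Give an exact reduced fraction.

Answer: 378113/129600

Derivation:
Step 1: cell (3,0) = 11/3
Step 2: cell (3,0) = 55/18
Step 3: cell (3,0) = 1609/540
Step 4: cell (3,0) = 378113/129600
Full grid after step 4:
  7109/1800 578837/144000 43829/10800
  260491/72000 219113/60000 259741/72000
  693253/216000 1097453/360000 216001/72000
  378113/129600 2387167/864000 113071/43200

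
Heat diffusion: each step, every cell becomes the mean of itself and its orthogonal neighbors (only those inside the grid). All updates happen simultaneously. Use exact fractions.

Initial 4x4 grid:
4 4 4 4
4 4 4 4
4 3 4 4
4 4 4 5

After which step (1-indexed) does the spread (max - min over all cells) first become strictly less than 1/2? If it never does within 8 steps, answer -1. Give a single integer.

Step 1: max=13/3, min=15/4, spread=7/12
Step 2: max=77/18, min=189/50, spread=112/225
  -> spread < 1/2 first at step 2
Step 3: max=8933/2160, min=9233/2400, spread=6233/21600
Step 4: max=266111/64800, min=83783/21600, spread=7381/32400
Step 5: max=7895981/1944000, min=8412041/2160000, spread=3251441/19440000
Step 6: max=47177263/11664000, min=76045691/19440000, spread=3874621/29160000
Step 7: max=7043612993/1749600000, min=7621550633/1944000000, spread=1842174233/17496000000
Step 8: max=210764390771/52488000000, min=229230276347/58320000000, spread=44571420587/524880000000

Answer: 2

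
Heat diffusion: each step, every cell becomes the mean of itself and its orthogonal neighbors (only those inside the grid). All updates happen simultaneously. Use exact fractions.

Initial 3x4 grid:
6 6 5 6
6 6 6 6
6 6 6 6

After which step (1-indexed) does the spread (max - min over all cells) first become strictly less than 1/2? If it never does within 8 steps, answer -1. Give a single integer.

Answer: 1

Derivation:
Step 1: max=6, min=17/3, spread=1/3
  -> spread < 1/2 first at step 1
Step 2: max=6, min=689/120, spread=31/120
Step 3: max=6, min=6269/1080, spread=211/1080
Step 4: max=10753/1800, min=631103/108000, spread=14077/108000
Step 5: max=644317/108000, min=5691593/972000, spread=5363/48600
Step 6: max=357131/60000, min=171219191/29160000, spread=93859/1166400
Step 7: max=577863533/97200000, min=10287325519/1749600000, spread=4568723/69984000
Step 8: max=17314381111/2916000000, min=618075564371/104976000000, spread=8387449/167961600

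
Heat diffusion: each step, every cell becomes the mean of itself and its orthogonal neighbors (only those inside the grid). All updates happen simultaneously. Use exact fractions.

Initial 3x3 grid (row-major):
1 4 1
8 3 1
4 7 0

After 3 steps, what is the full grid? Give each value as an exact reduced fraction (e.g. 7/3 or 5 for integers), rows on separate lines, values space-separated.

Answer: 8381/2160 42397/14400 931/360
3617/900 5441/1500 36197/14400
4933/1080 8687/2400 6751/2160

Derivation:
After step 1:
  13/3 9/4 2
  4 23/5 5/4
  19/3 7/2 8/3
After step 2:
  127/36 791/240 11/6
  289/60 78/25 631/240
  83/18 171/40 89/36
After step 3:
  8381/2160 42397/14400 931/360
  3617/900 5441/1500 36197/14400
  4933/1080 8687/2400 6751/2160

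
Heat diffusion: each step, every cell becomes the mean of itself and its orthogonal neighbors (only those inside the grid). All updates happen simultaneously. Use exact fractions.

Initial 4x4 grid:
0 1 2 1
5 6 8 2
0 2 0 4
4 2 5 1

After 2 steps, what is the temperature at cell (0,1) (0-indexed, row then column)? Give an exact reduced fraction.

Step 1: cell (0,1) = 9/4
Step 2: cell (0,1) = 233/80
Full grid after step 2:
  7/3 233/80 631/240 101/36
  119/40 3 371/100 323/120
  19/8 81/25 263/100 379/120
  8/3 37/16 743/240 85/36

Answer: 233/80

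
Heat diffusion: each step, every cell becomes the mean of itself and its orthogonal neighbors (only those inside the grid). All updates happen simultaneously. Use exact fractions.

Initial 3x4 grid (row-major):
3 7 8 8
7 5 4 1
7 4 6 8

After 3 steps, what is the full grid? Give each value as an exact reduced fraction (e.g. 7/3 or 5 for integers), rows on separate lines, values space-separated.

After step 1:
  17/3 23/4 27/4 17/3
  11/2 27/5 24/5 21/4
  6 11/2 11/2 5
After step 2:
  203/36 707/120 689/120 53/9
  677/120 539/100 277/50 1243/240
  17/3 28/5 26/5 21/4
After step 3:
  3091/540 5099/900 5189/900 12103/2160
  40207/7200 8419/1500 32461/6000 78689/14400
  2029/360 6557/1200 2159/400 3751/720

Answer: 3091/540 5099/900 5189/900 12103/2160
40207/7200 8419/1500 32461/6000 78689/14400
2029/360 6557/1200 2159/400 3751/720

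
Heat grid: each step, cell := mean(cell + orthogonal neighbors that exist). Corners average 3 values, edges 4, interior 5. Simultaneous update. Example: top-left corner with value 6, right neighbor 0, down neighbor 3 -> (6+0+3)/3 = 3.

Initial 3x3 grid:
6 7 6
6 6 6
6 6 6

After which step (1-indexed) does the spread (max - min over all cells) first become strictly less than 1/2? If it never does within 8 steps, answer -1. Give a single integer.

Step 1: max=19/3, min=6, spread=1/3
  -> spread < 1/2 first at step 1
Step 2: max=1507/240, min=6, spread=67/240
Step 3: max=13397/2160, min=1207/200, spread=1807/10800
Step 4: max=5341963/864000, min=32761/5400, spread=33401/288000
Step 5: max=47885933/7776000, min=3283391/540000, spread=3025513/38880000
Step 6: max=19127326867/3110400000, min=175555949/28800000, spread=53531/995328
Step 7: max=1145776925849/186624000000, min=47447116051/7776000000, spread=450953/11943936
Step 8: max=68693543560603/11197440000000, min=5699728610519/933120000000, spread=3799043/143327232

Answer: 1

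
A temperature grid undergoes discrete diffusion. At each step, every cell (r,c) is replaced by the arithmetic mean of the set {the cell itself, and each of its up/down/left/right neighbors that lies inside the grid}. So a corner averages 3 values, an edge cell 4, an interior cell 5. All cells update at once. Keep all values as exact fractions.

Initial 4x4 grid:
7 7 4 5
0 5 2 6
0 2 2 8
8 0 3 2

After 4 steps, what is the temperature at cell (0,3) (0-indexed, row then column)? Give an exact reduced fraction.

Step 1: cell (0,3) = 5
Step 2: cell (0,3) = 59/12
Step 3: cell (0,3) = 859/180
Step 4: cell (0,3) = 24877/5400
Full grid after step 4:
  256753/64800 898591/216000 317669/72000 24877/5400
  190129/54000 131531/36000 30281/7500 34311/8000
  158293/54000 281777/90000 621683/180000 840893/216000
  88757/32400 303281/108000 351409/108000 45889/12960

Answer: 24877/5400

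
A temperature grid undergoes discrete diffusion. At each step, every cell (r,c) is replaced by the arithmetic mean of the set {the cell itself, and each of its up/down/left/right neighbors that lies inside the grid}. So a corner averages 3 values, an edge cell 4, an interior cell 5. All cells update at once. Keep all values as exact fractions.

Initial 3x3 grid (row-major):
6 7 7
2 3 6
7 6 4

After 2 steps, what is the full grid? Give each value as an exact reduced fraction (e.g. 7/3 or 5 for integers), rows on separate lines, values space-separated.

Answer: 61/12 1333/240 209/36
193/40 501/100 109/20
29/6 151/30 46/9

Derivation:
After step 1:
  5 23/4 20/3
  9/2 24/5 5
  5 5 16/3
After step 2:
  61/12 1333/240 209/36
  193/40 501/100 109/20
  29/6 151/30 46/9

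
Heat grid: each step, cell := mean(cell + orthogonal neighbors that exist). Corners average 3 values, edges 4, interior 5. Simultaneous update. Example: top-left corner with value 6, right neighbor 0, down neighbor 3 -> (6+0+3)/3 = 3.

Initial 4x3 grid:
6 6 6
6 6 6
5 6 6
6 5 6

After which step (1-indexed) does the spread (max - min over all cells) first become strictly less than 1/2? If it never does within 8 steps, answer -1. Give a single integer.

Answer: 2

Derivation:
Step 1: max=6, min=16/3, spread=2/3
Step 2: max=6, min=447/80, spread=33/80
  -> spread < 1/2 first at step 2
Step 3: max=6, min=12101/2160, spread=859/2160
Step 4: max=10721/1800, min=735997/129600, spread=7183/25920
Step 5: max=641789/108000, min=44316923/7776000, spread=378377/1555200
Step 6: max=6390211/1080000, min=2673698377/466560000, spread=3474911/18662400
Step 7: max=573746011/97200000, min=160878799643/27993600000, spread=174402061/1119744000
Step 8: max=68672183273/11664000000, min=9680411433937/1679616000000, spread=1667063659/13436928000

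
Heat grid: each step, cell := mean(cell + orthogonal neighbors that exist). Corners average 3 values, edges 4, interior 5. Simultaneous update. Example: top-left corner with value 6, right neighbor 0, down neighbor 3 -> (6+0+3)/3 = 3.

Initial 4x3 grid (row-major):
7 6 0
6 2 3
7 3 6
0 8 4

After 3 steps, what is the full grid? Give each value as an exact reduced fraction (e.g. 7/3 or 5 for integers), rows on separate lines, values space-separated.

After step 1:
  19/3 15/4 3
  11/2 4 11/4
  4 26/5 4
  5 15/4 6
After step 2:
  187/36 205/48 19/6
  119/24 106/25 55/16
  197/40 419/100 359/80
  17/4 399/80 55/12
After step 3:
  2077/432 60739/14400 29/8
  8693/1800 6329/1500 9199/2400
  5497/1200 2283/500 10019/2400
  1133/240 21613/4800 1687/360

Answer: 2077/432 60739/14400 29/8
8693/1800 6329/1500 9199/2400
5497/1200 2283/500 10019/2400
1133/240 21613/4800 1687/360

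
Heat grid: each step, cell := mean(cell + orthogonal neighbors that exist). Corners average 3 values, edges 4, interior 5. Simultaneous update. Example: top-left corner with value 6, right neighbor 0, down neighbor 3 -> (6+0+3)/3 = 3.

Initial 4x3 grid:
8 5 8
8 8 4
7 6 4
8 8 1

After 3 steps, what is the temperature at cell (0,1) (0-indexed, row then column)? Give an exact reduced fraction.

Answer: 96941/14400

Derivation:
Step 1: cell (0,1) = 29/4
Step 2: cell (0,1) = 1567/240
Step 3: cell (0,1) = 96941/14400
Full grid after step 3:
  1673/240 96941/14400 3283/540
  1423/200 2374/375 42553/7200
  24449/3600 6249/1000 37973/7200
  14611/2160 9399/1600 5713/1080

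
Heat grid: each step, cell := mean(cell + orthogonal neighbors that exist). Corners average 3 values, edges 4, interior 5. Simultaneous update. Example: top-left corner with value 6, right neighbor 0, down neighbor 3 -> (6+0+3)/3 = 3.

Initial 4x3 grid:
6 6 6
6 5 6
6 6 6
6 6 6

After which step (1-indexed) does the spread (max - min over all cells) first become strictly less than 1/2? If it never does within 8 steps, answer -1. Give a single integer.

Step 1: max=6, min=23/4, spread=1/4
  -> spread < 1/2 first at step 1
Step 2: max=6, min=577/100, spread=23/100
Step 3: max=2387/400, min=27989/4800, spread=131/960
Step 4: max=42809/7200, min=252649/43200, spread=841/8640
Step 5: max=8546627/1440000, min=101137949/17280000, spread=56863/691200
Step 6: max=76770457/12960000, min=911585659/155520000, spread=386393/6220800
Step 7: max=30683641187/5184000000, min=364854276869/62208000000, spread=26795339/497664000
Step 8: max=1839153850333/311040000000, min=21911064285871/3732480000000, spread=254051069/5971968000

Answer: 1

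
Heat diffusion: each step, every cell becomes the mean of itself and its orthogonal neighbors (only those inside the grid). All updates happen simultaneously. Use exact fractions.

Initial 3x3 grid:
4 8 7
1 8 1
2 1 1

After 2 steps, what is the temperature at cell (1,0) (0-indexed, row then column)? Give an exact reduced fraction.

Answer: 793/240

Derivation:
Step 1: cell (1,0) = 15/4
Step 2: cell (1,0) = 793/240
Full grid after step 2:
  89/18 1213/240 49/9
  793/240 431/100 863/240
  97/36 137/60 11/4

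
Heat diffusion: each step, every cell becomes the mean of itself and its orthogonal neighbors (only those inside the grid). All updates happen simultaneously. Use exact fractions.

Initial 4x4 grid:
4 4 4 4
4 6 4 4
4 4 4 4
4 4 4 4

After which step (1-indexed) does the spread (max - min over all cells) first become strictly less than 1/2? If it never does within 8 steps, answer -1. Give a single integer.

Answer: 2

Derivation:
Step 1: max=9/2, min=4, spread=1/2
Step 2: max=111/25, min=4, spread=11/25
  -> spread < 1/2 first at step 2
Step 3: max=5167/1200, min=4, spread=367/1200
Step 4: max=23171/5400, min=1213/300, spread=1337/5400
Step 5: max=689669/162000, min=36469/9000, spread=33227/162000
Step 6: max=20654327/4860000, min=220049/54000, spread=849917/4860000
Step 7: max=616914347/145800000, min=3308533/810000, spread=21378407/145800000
Step 8: max=18462462371/4374000000, min=995688343/243000000, spread=540072197/4374000000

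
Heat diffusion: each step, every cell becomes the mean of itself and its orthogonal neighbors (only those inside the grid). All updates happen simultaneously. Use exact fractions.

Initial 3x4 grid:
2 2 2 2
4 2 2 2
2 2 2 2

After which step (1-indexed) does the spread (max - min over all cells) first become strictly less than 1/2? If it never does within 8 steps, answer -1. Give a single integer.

Step 1: max=8/3, min=2, spread=2/3
Step 2: max=307/120, min=2, spread=67/120
Step 3: max=2597/1080, min=2, spread=437/1080
  -> spread < 1/2 first at step 3
Step 4: max=1021531/432000, min=1009/500, spread=29951/86400
Step 5: max=8991821/3888000, min=6908/3375, spread=206761/777600
Step 6: max=3566595571/1555200000, min=5565671/2700000, spread=14430763/62208000
Step 7: max=211731741689/93312000000, min=449652727/216000000, spread=139854109/746496000
Step 8: max=12619911890251/5598720000000, min=40731228977/19440000000, spread=7114543559/44789760000

Answer: 3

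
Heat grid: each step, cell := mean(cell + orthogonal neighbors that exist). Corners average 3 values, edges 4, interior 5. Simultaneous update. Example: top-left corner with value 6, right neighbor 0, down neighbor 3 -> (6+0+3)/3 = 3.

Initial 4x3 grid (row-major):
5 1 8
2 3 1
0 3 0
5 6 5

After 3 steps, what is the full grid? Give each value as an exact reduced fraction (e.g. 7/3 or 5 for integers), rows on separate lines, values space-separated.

Answer: 1241/432 15071/4800 665/216
10037/3600 2747/1000 21299/7200
5221/1800 1112/375 21259/7200
7219/2160 48943/14400 1801/540

Derivation:
After step 1:
  8/3 17/4 10/3
  5/2 2 3
  5/2 12/5 9/4
  11/3 19/4 11/3
After step 2:
  113/36 49/16 127/36
  29/12 283/100 127/48
  83/30 139/50 679/240
  131/36 869/240 32/9
After step 3:
  1241/432 15071/4800 665/216
  10037/3600 2747/1000 21299/7200
  5221/1800 1112/375 21259/7200
  7219/2160 48943/14400 1801/540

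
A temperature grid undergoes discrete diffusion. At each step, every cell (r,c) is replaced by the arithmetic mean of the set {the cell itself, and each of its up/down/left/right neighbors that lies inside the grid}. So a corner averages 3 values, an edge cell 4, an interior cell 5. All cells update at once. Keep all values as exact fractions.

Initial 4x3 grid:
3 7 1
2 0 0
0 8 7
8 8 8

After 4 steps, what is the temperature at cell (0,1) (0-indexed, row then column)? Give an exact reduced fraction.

Step 1: cell (0,1) = 11/4
Step 2: cell (0,1) = 769/240
Step 3: cell (0,1) = 8023/2880
Step 4: cell (0,1) = 539189/172800
Full grid after step 4:
  8647/2880 539189/172800 80023/25920
  51917/14400 254323/72000 165101/43200
  38591/8640 2427/500 42121/8640
  70009/12960 4043/720 75929/12960

Answer: 539189/172800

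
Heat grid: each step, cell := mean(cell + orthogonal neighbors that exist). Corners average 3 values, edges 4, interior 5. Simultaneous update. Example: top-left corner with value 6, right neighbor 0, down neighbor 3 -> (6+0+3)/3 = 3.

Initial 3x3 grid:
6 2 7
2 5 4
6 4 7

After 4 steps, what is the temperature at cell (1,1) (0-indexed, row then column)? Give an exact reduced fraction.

Answer: 418973/90000

Derivation:
Step 1: cell (1,1) = 17/5
Step 2: cell (1,1) = 122/25
Step 3: cell (1,1) = 6559/1500
Step 4: cell (1,1) = 418973/90000
Full grid after step 4:
  566773/129600 949429/216000 609673/129600
  3733841/864000 418973/90000 4050341/864000
  197441/43200 664411/144000 211741/43200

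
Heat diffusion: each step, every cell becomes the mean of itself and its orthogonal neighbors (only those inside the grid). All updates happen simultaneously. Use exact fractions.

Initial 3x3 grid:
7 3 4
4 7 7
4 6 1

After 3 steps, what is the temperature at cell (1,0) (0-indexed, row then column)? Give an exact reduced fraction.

Step 1: cell (1,0) = 11/2
Step 2: cell (1,0) = 607/120
Step 3: cell (1,0) = 36299/7200
Full grid after step 3:
  10939/2160 72373/14400 664/135
  36299/7200 1861/375 70123/14400
  664/135 34949/7200 10309/2160

Answer: 36299/7200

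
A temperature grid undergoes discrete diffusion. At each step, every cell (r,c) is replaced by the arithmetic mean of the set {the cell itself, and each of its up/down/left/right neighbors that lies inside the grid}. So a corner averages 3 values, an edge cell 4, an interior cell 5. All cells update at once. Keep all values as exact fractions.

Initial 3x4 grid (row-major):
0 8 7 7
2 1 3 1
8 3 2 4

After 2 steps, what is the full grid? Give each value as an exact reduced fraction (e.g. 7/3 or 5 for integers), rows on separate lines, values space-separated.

After step 1:
  10/3 4 25/4 5
  11/4 17/5 14/5 15/4
  13/3 7/2 3 7/3
After step 2:
  121/36 1019/240 361/80 5
  829/240 329/100 96/25 833/240
  127/36 427/120 349/120 109/36

Answer: 121/36 1019/240 361/80 5
829/240 329/100 96/25 833/240
127/36 427/120 349/120 109/36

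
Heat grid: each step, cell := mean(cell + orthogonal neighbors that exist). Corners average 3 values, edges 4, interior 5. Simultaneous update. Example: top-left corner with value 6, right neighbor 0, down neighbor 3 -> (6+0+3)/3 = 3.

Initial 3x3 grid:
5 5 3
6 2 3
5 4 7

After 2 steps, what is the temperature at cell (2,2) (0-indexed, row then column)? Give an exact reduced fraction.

Answer: 155/36

Derivation:
Step 1: cell (2,2) = 14/3
Step 2: cell (2,2) = 155/36
Full grid after step 2:
  163/36 67/16 67/18
  113/24 41/10 193/48
  14/3 109/24 155/36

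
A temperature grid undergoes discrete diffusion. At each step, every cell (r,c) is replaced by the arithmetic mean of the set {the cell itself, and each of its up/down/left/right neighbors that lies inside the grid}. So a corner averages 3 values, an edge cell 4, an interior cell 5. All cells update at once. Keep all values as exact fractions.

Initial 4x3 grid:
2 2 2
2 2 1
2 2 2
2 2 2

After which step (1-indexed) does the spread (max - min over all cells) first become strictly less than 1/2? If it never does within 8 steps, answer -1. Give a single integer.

Step 1: max=2, min=5/3, spread=1/3
  -> spread < 1/2 first at step 1
Step 2: max=2, min=209/120, spread=31/120
Step 3: max=2, min=1949/1080, spread=211/1080
Step 4: max=3553/1800, min=199103/108000, spread=14077/108000
Step 5: max=212317/108000, min=1803593/972000, spread=5363/48600
Step 6: max=117131/60000, min=54579191/29160000, spread=93859/1166400
Step 7: max=189063533/97200000, min=3288925519/1749600000, spread=4568723/69984000
Step 8: max=5650381111/2916000000, min=198171564371/104976000000, spread=8387449/167961600

Answer: 1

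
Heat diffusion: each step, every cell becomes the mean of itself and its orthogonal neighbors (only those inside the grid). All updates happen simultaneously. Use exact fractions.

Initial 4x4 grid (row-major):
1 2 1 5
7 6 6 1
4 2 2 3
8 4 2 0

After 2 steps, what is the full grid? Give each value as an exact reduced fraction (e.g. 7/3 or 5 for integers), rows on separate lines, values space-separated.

Answer: 31/9 209/60 173/60 115/36
1061/240 92/25 361/100 647/240
1121/240 409/100 133/50 119/48
175/36 56/15 8/3 31/18

Derivation:
After step 1:
  10/3 5/2 7/2 7/3
  9/2 23/5 16/5 15/4
  21/4 18/5 3 3/2
  16/3 4 2 5/3
After step 2:
  31/9 209/60 173/60 115/36
  1061/240 92/25 361/100 647/240
  1121/240 409/100 133/50 119/48
  175/36 56/15 8/3 31/18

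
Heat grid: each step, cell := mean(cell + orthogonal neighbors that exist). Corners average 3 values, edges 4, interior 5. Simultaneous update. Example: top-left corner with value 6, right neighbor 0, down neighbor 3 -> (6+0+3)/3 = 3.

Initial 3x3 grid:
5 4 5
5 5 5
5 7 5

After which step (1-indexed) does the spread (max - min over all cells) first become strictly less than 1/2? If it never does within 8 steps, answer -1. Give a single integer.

Answer: 3

Derivation:
Step 1: max=17/3, min=14/3, spread=1
Step 2: max=661/120, min=173/36, spread=253/360
Step 3: max=38477/7200, min=70279/14400, spread=89/192
  -> spread < 1/2 first at step 3
Step 4: max=2286169/432000, min=4289213/864000, spread=755/2304
Step 5: max=135653393/25920000, min=259394911/51840000, spread=6353/27648
Step 6: max=8092105621/1555200000, min=15682358117/3110400000, spread=53531/331776
Step 7: max=483099533237/93312000000, min=945060644599/186624000000, spread=450953/3981312
Step 8: max=28896451897489/5598720000000, min=56902503091853/11197440000000, spread=3799043/47775744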